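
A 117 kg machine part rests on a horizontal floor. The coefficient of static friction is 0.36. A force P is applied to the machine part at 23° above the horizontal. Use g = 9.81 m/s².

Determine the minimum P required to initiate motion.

N = m g − P sin α (the pull lifts the machine part).
At impending slip, P cos α = μ_s N = μ_s (m g − P sin α).
Solving: P (cos α + μ_s sin α) = μ_s m g → P = 0.36×1150/(cos 23° + 0.36 sin 23°) = 413/1.061 = 389 N.

P ≈ 389 N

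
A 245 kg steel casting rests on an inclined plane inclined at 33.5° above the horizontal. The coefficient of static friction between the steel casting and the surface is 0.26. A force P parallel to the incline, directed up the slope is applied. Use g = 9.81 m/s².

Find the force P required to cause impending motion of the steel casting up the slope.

At impending motion up the slope, friction acts down-slope at its limit: f = μ_s N.
P is parallel to the surface, so N = m g cos θ = 2000 N.
Along the incline: P = m g sin θ + μ_s N = 1330 + 0.26×2000 = 1850 N.

P ≈ 1850 N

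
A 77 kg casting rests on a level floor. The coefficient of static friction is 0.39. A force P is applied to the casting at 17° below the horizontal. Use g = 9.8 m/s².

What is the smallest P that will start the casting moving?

N = m g + P sin α (the push presses the casting into the level floor).
At impending slip, P cos α = μ_s N = μ_s (m g + P sin α).
Solving: P (cos α − μ_s sin α) = μ_s m g → P = 0.39×755/(cos 17° − 0.39 sin 17°) = 294/0.8423 = 349 N.

P ≈ 349 N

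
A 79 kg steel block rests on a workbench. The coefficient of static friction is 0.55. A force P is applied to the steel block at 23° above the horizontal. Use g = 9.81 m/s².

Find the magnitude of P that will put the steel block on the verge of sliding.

N = m g − P sin α (the pull lifts the steel block).
At impending slip, P cos α = μ_s N = μ_s (m g − P sin α).
Solving: P (cos α + μ_s sin α) = μ_s m g → P = 0.55×775/(cos 23° + 0.55 sin 23°) = 426/1.135 = 375 N.

P ≈ 375 N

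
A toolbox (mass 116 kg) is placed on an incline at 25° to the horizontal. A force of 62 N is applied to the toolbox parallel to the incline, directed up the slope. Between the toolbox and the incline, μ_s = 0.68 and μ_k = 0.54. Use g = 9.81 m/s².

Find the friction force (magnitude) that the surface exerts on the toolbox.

The normal reaction is N = m g cos θ = 1031 N.
For equilibrium along the incline the friction force must supply f = m g sin θ − P = 480.9 − 62 = 418.9 N (positive meaning up-slope).
The static-friction ceiling is μ_s N = 0.68 × 1031 = 701.3 N.
Since |418.9| ≤ 701.3 N, static friction is sufficient; f equals the required value, not μ_s N.

f ≈ 419 N (up the incline)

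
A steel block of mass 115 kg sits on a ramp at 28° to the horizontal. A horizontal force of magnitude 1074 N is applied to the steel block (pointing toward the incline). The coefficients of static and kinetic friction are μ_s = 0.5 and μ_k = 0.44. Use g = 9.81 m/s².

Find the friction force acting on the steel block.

The horizontal push has a component P sin θ into the surface, so N = m g cos θ + P sin θ = 996.1 + 504.2 = 1500 N.
Parallel to the incline: P cos θ − m g sin θ = 948.3 − 529.6 = 418.7 N; the friction needed to balance this is 418.7 N acting down the slope.
Maximum static friction: μ_s N = 0.5 × 1500 = 750.2 N.
Since 418.7 N is within the 750.2 N limit, the steel block stays put and friction is exactly 419 N.

f ≈ 419 N (down the incline)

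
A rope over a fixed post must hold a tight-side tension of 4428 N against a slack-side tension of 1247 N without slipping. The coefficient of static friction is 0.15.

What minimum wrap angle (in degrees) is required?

T₂/T₁ = e^{μβ} → β = ln(T₂/T₁)/μ.
β = ln(4428/1247)/0.15 = 1.267/0.15 = 8.448 rad.
In degrees: β = 8.448 × 180/π = 484°.

β_min ≈ 484°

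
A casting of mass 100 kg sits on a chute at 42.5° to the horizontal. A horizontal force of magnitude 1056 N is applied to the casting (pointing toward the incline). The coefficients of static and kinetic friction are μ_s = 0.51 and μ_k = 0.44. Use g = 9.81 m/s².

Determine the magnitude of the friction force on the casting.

f ≈ 116 N (down the incline)

The horizontal push has a component P sin θ into the surface, so N = m g cos θ + P sin θ = 723.3 + 713.4 = 1437 N.
Along the incline, the net driving force (taking up-slope positive) is P cos θ − m g sin θ = 778.6 − 662.8 = 115.8 N, so equilibrium requires friction f = -115.8 N (down-slope).
The limit of static friction is μ_s N = 732.7 N.
|f_req| = 115.8 ≤ 732.7 N → the casting is in equilibrium; friction equals the required value.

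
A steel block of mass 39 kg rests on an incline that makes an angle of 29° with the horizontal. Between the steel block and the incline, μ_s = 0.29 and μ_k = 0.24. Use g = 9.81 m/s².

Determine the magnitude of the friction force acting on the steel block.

f ≈ 80.3 N (up the incline)

Perpendicular to the surface, N = m g cos θ = 39·9.81·cos 29° = 334.6 N.
Along the slope the weight component is m g sin θ = 185.5 N; friction must supply exactly this, acting up-slope.
The static-friction ceiling is μ_s N = 0.29 × 334.6 = 97.04 N.
Since |185.5| > 97.04 N, static friction cannot hold it; the steel block slides down the incline and kinetic friction applies: f = μ_k N = 0.24 × 334.6 = 80.3 N.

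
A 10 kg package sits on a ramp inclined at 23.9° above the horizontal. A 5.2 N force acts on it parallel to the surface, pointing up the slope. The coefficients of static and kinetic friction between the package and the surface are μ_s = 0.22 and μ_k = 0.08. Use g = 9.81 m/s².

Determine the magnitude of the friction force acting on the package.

f ≈ 7.18 N (up the incline)

The normal reaction is N = m g cos θ = 89.69 N.
Parallel to the incline, ΣF = 0 gives f = m g sin θ − P = 39.74 − 5.2 = 34.54 N (up-slope positive).
Maximum static friction available: μ_s N = 0.22 × 89.69 = 19.73 N.
Since |34.54| > 19.73 N, static friction cannot hold it; the package slides down the incline and kinetic friction applies: f = μ_k N = 0.08 × 89.69 = 7.18 N.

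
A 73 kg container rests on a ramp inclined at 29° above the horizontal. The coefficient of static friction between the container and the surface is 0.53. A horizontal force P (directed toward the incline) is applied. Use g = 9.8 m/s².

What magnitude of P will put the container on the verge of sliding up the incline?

At impending motion up the slope, friction acts down-slope at its limit: f = μ_s N.
Perpendicular to the incline: N = m g cos θ + P sin θ.
Along the incline: P cos θ = m g sin θ + μ_s N = m g sin θ + μ_s (m g cos θ + P sin θ).
Solving, P (cos θ − μ_s sin θ) = m g (sin θ + μ_s cos θ), so P = 73×9.8×(sin 29° + 0.53 cos 29°)/(cos 29° − 0.53 sin 29°) = 715×0.9484/0.6177 = 1100 N.

P ≈ 1100 N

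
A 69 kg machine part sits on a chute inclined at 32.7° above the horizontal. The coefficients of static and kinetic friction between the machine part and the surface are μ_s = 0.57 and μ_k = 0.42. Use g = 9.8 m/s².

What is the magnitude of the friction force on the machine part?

f ≈ 239 N (up the incline)

Perpendicular to the surface, N = m g cos θ = 69·9.8·cos 32.7° = 569 N.
For equilibrium along the incline, friction must balance the weight component: f = m g sin θ = 365.3 N up the slope.
Static friction can supply at most μ_s N = 324.3 N.
|365.3| exceeds 324.3 N, so the machine part slips down-slope; friction is kinetic, f = μ_k N = 0.42×569 = 239 N.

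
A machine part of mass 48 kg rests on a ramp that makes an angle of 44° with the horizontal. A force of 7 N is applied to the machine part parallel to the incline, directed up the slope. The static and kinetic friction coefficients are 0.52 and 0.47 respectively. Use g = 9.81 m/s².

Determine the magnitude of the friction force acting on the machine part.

Perpendicular to the surface, N = m g cos θ = 48·9.81·cos 44° = 338.7 N.
The friction needed for equilibrium is m g sin θ − P = 327.1 − 7 = 320.1 N, measured positive up-slope.
Maximum static friction available: μ_s N = 0.52 × 338.7 = 176.1 N.
|320.1| exceeds 176.1 N, so the machine part slips down-slope; friction is kinetic, f = μ_k N = 0.47×338.7 = 159 N.

f ≈ 159 N (up the incline)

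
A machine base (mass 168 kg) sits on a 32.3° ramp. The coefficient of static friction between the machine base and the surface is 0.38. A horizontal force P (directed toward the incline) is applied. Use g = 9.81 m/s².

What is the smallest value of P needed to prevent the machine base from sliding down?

P_min ≈ 335 N

The machine base tends to slide down (tan θ > μ_s), so at the point of impending slip friction acts up-slope at its limit: f = μ_s N.
Perpendicular to the incline: N = m g cos θ + P sin θ.
Along the incline: P cos θ + μ_s N = m g sin θ, i.e. P cos θ + μ_s (m g cos θ + P sin θ) = m g sin θ.
Solving, P (cos θ + μ_s sin θ) = m g (sin θ − μ_s cos θ), so P = 1650×0.2132/1.048 = 335 N.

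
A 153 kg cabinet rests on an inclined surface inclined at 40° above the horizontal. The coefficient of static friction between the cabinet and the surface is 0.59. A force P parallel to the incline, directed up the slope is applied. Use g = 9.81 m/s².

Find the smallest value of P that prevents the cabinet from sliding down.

The cabinet tends to slide down (tan θ > μ_s), so at the point of impending slip friction acts up-slope at its limit: f = μ_s N.
P is parallel to the surface, so N = m g cos θ = 1150 N.
Along the incline: P + μ_s N = m g sin θ, so P = 965 − 0.59×1150 = 286 N.

P_min ≈ 286 N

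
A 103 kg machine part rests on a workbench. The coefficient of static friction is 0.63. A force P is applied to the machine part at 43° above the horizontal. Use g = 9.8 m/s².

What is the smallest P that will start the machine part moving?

N = m g − P sin α (the pull lifts the machine part).
At impending slip, P cos α = μ_s N = μ_s (m g − P sin α).
Solving: P (cos α + μ_s sin α) = μ_s m g → P = 0.63×1010/(cos 43° + 0.63 sin 43°) = 636/1.161 = 548 N.

P ≈ 548 N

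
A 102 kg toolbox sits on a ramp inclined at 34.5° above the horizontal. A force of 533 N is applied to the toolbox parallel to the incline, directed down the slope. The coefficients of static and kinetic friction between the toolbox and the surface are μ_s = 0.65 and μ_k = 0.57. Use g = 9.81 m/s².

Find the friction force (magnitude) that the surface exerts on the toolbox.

f ≈ 470 N (up the incline)

Perpendicular to the surface, N = m g cos θ = 102·9.81·cos 34.5° = 824.6 N.
The friction needed for equilibrium is m g sin θ + P = 566.8 + 533 = 1100 N, measured positive up-slope.
Static friction can supply at most μ_s N = 536 N.
Since |1100| > 536 N, static friction cannot hold it; the toolbox slides down the incline and kinetic friction applies: f = μ_k N = 0.57 × 824.6 = 470 N.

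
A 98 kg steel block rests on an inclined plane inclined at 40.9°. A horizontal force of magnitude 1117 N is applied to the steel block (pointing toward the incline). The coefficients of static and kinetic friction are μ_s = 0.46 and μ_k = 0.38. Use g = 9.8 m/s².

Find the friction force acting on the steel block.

f ≈ 215 N (down the incline)

Resolve perpendicular to the incline: N = m g cos θ + P sin θ = 98×9.8×cos 40.9° + 1117×sin 40.9° = 1457 N.
Parallel to the incline: P cos θ − m g sin θ = 844.3 − 628.8 = 215.5 N; the friction needed to balance this is 215.5 N acting down the slope.
Maximum static friction: μ_s N = 0.46 × 1457 = 670.3 N.
|f_req| = 215.5 ≤ 670.3 N → the steel block is in equilibrium; friction equals the required value.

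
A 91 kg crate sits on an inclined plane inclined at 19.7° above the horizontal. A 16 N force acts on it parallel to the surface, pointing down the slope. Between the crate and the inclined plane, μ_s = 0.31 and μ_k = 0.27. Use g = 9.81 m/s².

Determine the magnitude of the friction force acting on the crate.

Normal force: N = m g cos θ = 91 × 9.81 × cos 19.7° = 840.5 N.
The friction needed for equilibrium is m g sin θ + P = 300.9 + 16 = 316.9 N, measured positive up-slope.
Static friction can supply at most μ_s N = 260.5 N.
Since |316.9| > 260.5 N, static friction cannot hold it; the crate slides down the incline and kinetic friction applies: f = μ_k N = 0.27 × 840.5 = 227 N.

f ≈ 227 N (up the incline)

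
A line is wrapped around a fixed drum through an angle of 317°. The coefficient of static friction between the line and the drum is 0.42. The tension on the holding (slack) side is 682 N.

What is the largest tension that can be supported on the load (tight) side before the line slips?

At impending slip the capstan equation gives T₂/T₁ = e^{μβ} with β in radians.
β = 317° × π/180 = 5.533 rad.
e^{μβ} = e^{0.42×5.533} = 10.21.
T₂ = T₁ · e^{μβ} = 682 × 10.21 = 6970 N.

T_max ≈ 6970 N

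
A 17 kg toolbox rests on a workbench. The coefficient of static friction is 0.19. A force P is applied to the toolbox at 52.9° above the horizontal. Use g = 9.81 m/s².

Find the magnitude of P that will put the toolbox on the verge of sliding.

P ≈ 42 N

N = m g − P sin α (the pull lifts the toolbox).
At impending slip, P cos α = μ_s N = μ_s (m g − P sin α).
Solving: P (cos α + μ_s sin α) = μ_s m g → P = 0.19×167/(cos 52.9° + 0.19 sin 52.9°) = 31.7/0.7547 = 42 N.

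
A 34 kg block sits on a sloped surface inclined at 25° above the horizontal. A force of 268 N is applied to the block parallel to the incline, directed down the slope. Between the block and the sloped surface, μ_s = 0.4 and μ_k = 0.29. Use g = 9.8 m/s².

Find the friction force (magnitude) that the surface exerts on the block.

f ≈ 87.6 N (up the incline)

Normal force: N = m g cos θ = 34 × 9.8 × cos 25° = 302 N.
Parallel to the incline, ΣF = 0 gives f = m g sin θ + P = 140.8 + 268 = 408.8 N (up-slope positive).
Static friction can supply at most μ_s N = 120.8 N.
|408.8| exceeds 120.8 N, so the block slips down-slope; friction is kinetic, f = μ_k N = 0.29×302 = 87.6 N.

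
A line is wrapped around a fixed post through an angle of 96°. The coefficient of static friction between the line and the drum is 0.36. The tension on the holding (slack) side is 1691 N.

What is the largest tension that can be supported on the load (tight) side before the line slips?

T_max ≈ 3090 N

At impending slip the capstan equation gives T₂/T₁ = e^{μβ} with β in radians.
β = 96° × π/180 = 1.676 rad.
e^{μβ} = e^{0.36×1.676} = 1.828.
T₂ = T₁ · e^{μβ} = 1691 × 1.828 = 3090 N.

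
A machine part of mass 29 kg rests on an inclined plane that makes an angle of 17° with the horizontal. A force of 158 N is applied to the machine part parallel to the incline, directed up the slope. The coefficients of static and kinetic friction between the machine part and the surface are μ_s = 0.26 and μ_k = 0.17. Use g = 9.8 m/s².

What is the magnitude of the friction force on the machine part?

The normal reaction is N = m g cos θ = 271.8 N.
For equilibrium along the incline the friction force must supply f = m g sin θ − P = 83.09 − 158 = -74.91 N (positive meaning up-slope).
The static-friction ceiling is μ_s N = 0.26 × 271.8 = 70.66 N.
Since |-74.91| > 70.66 N, static friction cannot hold it; the machine part slides up the incline and kinetic friction applies: f = μ_k N = 0.17 × 271.8 = 46.2 N.

f ≈ 46.2 N (down the incline)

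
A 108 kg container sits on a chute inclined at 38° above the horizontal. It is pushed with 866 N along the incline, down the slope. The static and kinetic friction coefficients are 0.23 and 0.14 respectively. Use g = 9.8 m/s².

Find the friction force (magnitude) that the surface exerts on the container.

f ≈ 117 N (up the incline)

Normal force: N = m g cos θ = 108 × 9.8 × cos 38° = 834 N.
For equilibrium along the incline the friction force must supply f = m g sin θ + P = 651.6 + 866 = 1518 N (positive meaning up-slope).
Static friction can supply at most μ_s N = 191.8 N.
Since |1518| > 191.8 N, static friction cannot hold it; the container slides down the incline and kinetic friction applies: f = μ_k N = 0.14 × 834 = 117 N.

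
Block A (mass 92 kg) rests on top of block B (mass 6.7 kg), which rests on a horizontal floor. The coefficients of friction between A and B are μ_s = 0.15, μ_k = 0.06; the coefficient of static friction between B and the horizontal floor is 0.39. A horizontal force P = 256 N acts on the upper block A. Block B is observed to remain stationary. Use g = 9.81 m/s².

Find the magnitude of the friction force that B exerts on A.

f ≈ 54.2 N

The normal force B exerts on A is simply A's weight, N₁ = 902.5 N.
So the A–B interface can sustain at most μ_s N₁ = 135.4 N of static friction.
Since P = 256 N > 135.4 N, A slides on B; the A–B friction is kinetic: f₁ = μ_k N₁ = 0.06×902.5 = 54.2 N.
B experiences an equal 54.2 N forward from A (third law). B is in equilibrium, so the floor supplies f₂ = 54.2 N of static friction (limit μ_s(m_A+m_B)g = 377.6 N, not exceeded).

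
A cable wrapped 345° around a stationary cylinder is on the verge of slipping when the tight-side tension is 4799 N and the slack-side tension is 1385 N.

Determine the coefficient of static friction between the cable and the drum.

T₂/T₁ = e^{μβ} → μ = ln(T₂/T₁)/β.
β = 345° = 6.021 rad.
μ = ln(4799/1385)/6.021 = ln(3.465)/6.021 = 0.206.

μ ≈ 0.206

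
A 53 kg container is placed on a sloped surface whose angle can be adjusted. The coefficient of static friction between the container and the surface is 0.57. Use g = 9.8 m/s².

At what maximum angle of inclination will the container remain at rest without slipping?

At the slip threshold, m g sin θ = μ_s · m g cos θ, so tan θ = μ_s.
θ_max = arctan(0.57) = 29.7°.

θ_max ≈ 29.7°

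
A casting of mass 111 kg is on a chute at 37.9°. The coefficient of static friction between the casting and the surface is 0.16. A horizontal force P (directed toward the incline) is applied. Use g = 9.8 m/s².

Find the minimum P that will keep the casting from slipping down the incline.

The casting tends to slide down (tan θ > μ_s), so at the point of impending slip friction acts up-slope at its limit: f = μ_s N.
Perpendicular to the incline: N = m g cos θ + P sin θ.
Along the incline: P cos θ + μ_s N = m g sin θ, i.e. P cos θ + μ_s (m g cos θ + P sin θ) = m g sin θ.
Solving, P (cos θ + μ_s sin θ) = m g (sin θ − μ_s cos θ), so P = 1090×0.488/0.8874 = 598 N.

P_min ≈ 598 N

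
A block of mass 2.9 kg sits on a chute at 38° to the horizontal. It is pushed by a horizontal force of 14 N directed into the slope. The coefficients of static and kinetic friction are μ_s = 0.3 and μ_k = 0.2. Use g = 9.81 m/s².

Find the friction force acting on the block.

f ≈ 6.48 N (up the incline)

Normal direction: N = m g cos θ + P sin θ = 31.04 N.
Along the incline, the net driving force (taking up-slope positive) is P cos θ − m g sin θ = 11.03 − 17.51 = -6.483 N, so equilibrium requires friction f = 6.483 N (up-slope).
Maximum static friction: μ_s N = 0.3 × 31.04 = 9.311 N.
|f_req| = 6.483 ≤ 9.311 N → the block is in equilibrium; friction equals the required value.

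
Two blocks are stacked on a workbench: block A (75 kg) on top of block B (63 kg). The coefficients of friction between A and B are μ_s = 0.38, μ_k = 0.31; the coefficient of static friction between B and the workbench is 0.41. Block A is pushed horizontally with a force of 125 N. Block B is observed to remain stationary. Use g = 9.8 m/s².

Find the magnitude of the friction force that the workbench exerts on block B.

The normal force B exerts on A is simply A's weight, N₁ = 735 N.
Maximum static friction on A from B: μ_s N₁ = 0.38×735 = 279.3 N.
Since P = 125 N ≤ 279.3 N, A does not slip on B; friction on A equals P = 125 N.
B experiences an equal 125 N forward from A (third law). B is in equilibrium, so the floor supplies f₂ = 125 N of static friction (limit μ_s(m_A+m_B)g = 554.5 N, not exceeded).

f ≈ 125 N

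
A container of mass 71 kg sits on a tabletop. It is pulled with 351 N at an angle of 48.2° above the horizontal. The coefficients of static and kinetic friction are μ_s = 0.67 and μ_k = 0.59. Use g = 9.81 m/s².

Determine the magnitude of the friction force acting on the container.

f ≈ 234 N

N = m g − P sin α = 696.5 − 351×sin 48.2° = 434.8 N.
Horizontally, friction must balance P cos α = 234 N.
μ_s N = 0.67 × 434.8 = 291.3 N.
234 ≤ 291.3 N → static; friction equals the required 234 N.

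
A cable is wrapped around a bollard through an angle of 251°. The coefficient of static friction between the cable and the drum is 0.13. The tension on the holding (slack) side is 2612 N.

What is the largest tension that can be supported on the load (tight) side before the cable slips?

At impending slip the capstan equation gives T₂/T₁ = e^{μβ} with β in radians.
β = 251° × π/180 = 4.381 rad.
e^{μβ} = e^{0.13×4.381} = 1.767.
T₂ = T₁ · e^{μβ} = 2612 × 1.767 = 4620 N.

T_max ≈ 4620 N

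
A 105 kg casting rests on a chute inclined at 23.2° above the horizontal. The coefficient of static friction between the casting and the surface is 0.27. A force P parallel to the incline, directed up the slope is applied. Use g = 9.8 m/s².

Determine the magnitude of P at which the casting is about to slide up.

P ≈ 661 N

At impending motion up the slope, friction acts down-slope at its limit: f = μ_s N.
P is parallel to the surface, so N = m g cos θ = 946 N.
Along the incline: P = m g sin θ + μ_s N = 405 + 0.27×946 = 661 N.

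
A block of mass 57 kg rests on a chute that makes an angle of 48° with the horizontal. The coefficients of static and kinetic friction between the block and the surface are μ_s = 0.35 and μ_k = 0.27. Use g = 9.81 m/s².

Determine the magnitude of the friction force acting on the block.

f ≈ 101 N (up the incline)

The normal reaction is N = m g cos θ = 374.2 N.
For equilibrium along the incline, friction must balance the weight component: f = m g sin θ = 415.5 N up the slope.
Maximum static friction available: μ_s N = 0.35 × 374.2 = 131 N.
Since |415.5| > 131 N, static friction cannot hold it; the block slides down the incline and kinetic friction applies: f = μ_k N = 0.27 × 374.2 = 101 N.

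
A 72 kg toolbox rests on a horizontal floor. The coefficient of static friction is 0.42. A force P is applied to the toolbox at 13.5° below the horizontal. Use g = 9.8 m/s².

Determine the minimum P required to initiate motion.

N = m g + P sin α (the push presses the toolbox into the horizontal floor).
At impending slip, P cos α = μ_s N = μ_s (m g + P sin α).
Solving: P (cos α − μ_s sin α) = μ_s m g → P = 0.42×706/(cos 13.5° − 0.42 sin 13.5°) = 296/0.8743 = 339 N.

P ≈ 339 N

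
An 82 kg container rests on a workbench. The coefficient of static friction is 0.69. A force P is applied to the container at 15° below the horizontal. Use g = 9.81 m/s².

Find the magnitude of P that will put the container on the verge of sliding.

N = m g + P sin α (the push presses the container into the workbench).
At impending slip, P cos α = μ_s N = μ_s (m g + P sin α).
Solving: P (cos α − μ_s sin α) = μ_s m g → P = 0.69×804/(cos 15° − 0.69 sin 15°) = 555/0.7873 = 705 N.

P ≈ 705 N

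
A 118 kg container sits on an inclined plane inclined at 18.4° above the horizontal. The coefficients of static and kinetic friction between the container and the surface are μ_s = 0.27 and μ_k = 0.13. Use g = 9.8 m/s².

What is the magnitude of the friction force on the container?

The normal reaction is N = m g cos θ = 1097 N.
For equilibrium along the incline, friction must balance the weight component: f = m g sin θ = 365 N up the slope.
The static-friction ceiling is μ_s N = 0.27 × 1097 = 296.3 N.
Since |365| > 296.3 N, static friction cannot hold it; the container slides down the incline and kinetic friction applies: f = μ_k N = 0.13 × 1097 = 143 N.

f ≈ 143 N (up the incline)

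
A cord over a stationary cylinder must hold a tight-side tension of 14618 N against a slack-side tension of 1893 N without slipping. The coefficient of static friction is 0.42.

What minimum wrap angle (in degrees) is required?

T₂/T₁ = e^{μβ} → β = ln(T₂/T₁)/μ.
β = ln(14618/1893)/0.42 = 2.044/0.42 = 4.867 rad.
In degrees: β = 4.867 × 180/π = 279°.

β_min ≈ 279°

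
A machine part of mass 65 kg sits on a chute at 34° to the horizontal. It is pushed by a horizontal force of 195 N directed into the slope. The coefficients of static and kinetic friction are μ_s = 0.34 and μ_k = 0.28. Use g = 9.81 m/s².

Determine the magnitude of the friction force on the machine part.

f ≈ 195 N (up the incline)

Resolve perpendicular to the incline: N = m g cos θ + P sin θ = 65×9.81×cos 34° + 195×sin 34° = 637.7 N.
Along the incline, the net driving force (taking up-slope positive) is P cos θ − m g sin θ = 161.7 − 356.6 = -194.9 N, so equilibrium requires friction f = 194.9 N (up-slope).
Maximum static friction: μ_s N = 0.34 × 637.7 = 216.8 N.
Since 194.9 N is within the 216.8 N limit, the machine part stays put and friction is exactly 195 N.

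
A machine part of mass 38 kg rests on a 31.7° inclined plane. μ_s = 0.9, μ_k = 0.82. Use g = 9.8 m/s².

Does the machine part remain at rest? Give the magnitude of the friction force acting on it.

N = m g cos θ = 317 N.
Down-slope weight component: m g sin θ = 196 N.
μ_s N = 285 N.
196 ≤ 285 N, so it stays put; friction = 196 N.

f ≈ 196 N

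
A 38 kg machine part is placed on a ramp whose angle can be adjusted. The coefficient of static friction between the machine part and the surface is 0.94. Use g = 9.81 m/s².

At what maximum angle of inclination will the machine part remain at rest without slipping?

θ_max ≈ 43.2°

At the slip threshold, m g sin θ = μ_s · m g cos θ, so tan θ = μ_s.
θ_max = arctan(0.94) = 43.2°.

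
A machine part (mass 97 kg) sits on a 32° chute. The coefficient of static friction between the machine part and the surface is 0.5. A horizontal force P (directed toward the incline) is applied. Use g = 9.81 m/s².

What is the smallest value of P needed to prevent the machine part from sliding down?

The machine part tends to slide down (tan θ > μ_s), so at the point of impending slip friction acts up-slope at its limit: f = μ_s N.
Perpendicular to the incline: N = m g cos θ + P sin θ.
Along the incline: P cos θ + μ_s N = m g sin θ, i.e. P cos θ + μ_s (m g cos θ + P sin θ) = m g sin θ.
Solving, P (cos θ + μ_s sin θ) = m g (sin θ − μ_s cos θ), so P = 952×0.1059/1.113 = 90.5 N.

P_min ≈ 90.5 N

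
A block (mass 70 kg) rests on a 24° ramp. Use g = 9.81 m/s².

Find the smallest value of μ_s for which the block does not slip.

At the slip threshold m g sin θ = μ_s m g cos θ, so μ_s,min = tan θ.
μ_s,min = tan 24° = 0.445.

μ_s,min ≈ 0.445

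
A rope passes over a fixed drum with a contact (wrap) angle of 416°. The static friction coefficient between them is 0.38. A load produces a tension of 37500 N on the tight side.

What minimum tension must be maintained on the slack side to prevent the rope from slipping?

T_min ≈ 2380 N

Capstan equation at impending slip: T_tight/T_slack = e^{μβ}.
β = 416° = 7.261 rad; e^{μβ} = e^{0.38×7.261} = 15.78.
T_slack = T_tight / e^{μβ} = 37500 / 15.78 = 2380 N.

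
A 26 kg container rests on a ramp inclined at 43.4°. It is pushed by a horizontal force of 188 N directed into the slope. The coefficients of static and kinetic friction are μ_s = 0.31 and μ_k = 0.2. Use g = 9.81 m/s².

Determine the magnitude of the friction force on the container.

Resolve perpendicular to the incline: N = m g cos θ + P sin θ = 26×9.81×cos 43.4° + 188×sin 43.4° = 314.5 N.
Parallel to the incline: P cos θ − m g sin θ = 136.6 − 175.2 = -38.65 N; the friction needed to balance this is 38.65 N acting up the slope.
The limit of static friction is μ_s N = 97.49 N.
Since 38.65 N is within the 97.49 N limit, the container stays put and friction is exactly 38.7 N.

f ≈ 38.7 N (up the incline)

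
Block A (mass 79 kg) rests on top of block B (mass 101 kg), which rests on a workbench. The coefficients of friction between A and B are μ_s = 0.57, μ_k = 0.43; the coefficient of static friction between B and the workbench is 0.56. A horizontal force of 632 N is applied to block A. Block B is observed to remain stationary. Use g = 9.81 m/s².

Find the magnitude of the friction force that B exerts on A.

Normal force at the A–B interface: N₁ = m_A g = 775 N.
Maximum static friction on A from B: μ_s N₁ = 0.57×775 = 441.7 N.
P = 632 N exceeds that limit, so A slips over B and the interface friction becomes kinetic: f₁ = μ_k N₁ = 0.43×775 = 333 N.
By Newton's third law B feels 333 N forward from A. With B stationary, the floor's static friction on B balances it: f₂ = 333 N (well within μ_s(m_A+m_B)g = 988.8 N).

f ≈ 333 N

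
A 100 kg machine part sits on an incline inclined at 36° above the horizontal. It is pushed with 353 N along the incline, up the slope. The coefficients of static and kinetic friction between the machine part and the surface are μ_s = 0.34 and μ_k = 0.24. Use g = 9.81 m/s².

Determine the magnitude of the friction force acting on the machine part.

f ≈ 224 N (up the incline)

Perpendicular to the surface, N = m g cos θ = 100·9.81·cos 36° = 793.6 N.
The friction needed for equilibrium is m g sin θ − P = 576.6 − 353 = 223.6 N, measured positive up-slope.
Static friction can supply at most μ_s N = 269.8 N.
Since |223.6| ≤ 269.8 N, the machine part remains in static equilibrium and friction takes exactly the required value.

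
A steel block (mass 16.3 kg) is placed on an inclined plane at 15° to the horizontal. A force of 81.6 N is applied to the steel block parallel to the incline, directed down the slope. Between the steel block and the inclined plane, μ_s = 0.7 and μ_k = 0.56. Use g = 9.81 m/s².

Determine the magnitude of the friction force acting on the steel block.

Perpendicular to the surface, N = m g cos θ = 16.3·9.81·cos 15° = 154.5 N.
Parallel to the incline, ΣF = 0 gives f = m g sin θ + P = 41.39 + 81.6 = 123 N (up-slope positive).
The static-friction ceiling is μ_s N = 0.7 × 154.5 = 108.1 N.
Since |123| > 108.1 N, static friction cannot hold it; the steel block slides down the incline and kinetic friction applies: f = μ_k N = 0.56 × 154.5 = 86.5 N.

f ≈ 86.5 N (up the incline)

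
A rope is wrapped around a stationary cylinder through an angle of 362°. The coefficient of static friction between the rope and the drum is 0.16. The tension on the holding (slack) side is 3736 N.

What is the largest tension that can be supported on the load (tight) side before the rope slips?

T_max ≈ 10300 N

At impending slip the capstan equation gives T₂/T₁ = e^{μβ} with β in radians.
β = 362° × π/180 = 6.318 rad.
e^{μβ} = e^{0.16×6.318} = 2.748.
T₂ = T₁ · e^{μβ} = 3736 × 2.748 = 10300 N.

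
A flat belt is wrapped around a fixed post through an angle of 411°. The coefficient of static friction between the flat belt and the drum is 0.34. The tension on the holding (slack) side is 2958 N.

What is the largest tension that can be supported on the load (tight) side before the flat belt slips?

T_max ≈ 33900 N

At impending slip the capstan equation gives T₂/T₁ = e^{μβ} with β in radians.
β = 411° × π/180 = 7.173 rad.
e^{μβ} = e^{0.34×7.173} = 11.46.
T₂ = T₁ · e^{μβ} = 2958 × 11.46 = 33900 N.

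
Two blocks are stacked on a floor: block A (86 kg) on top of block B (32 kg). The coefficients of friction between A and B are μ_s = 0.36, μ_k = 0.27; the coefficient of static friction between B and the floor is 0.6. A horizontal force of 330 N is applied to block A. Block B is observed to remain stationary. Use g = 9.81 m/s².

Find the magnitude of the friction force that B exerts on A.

f ≈ 228 N

The normal force B exerts on A is simply A's weight, N₁ = 843.7 N.
So the A–B interface can sustain at most μ_s N₁ = 303.7 N of static friction.
P = 330 N exceeds that limit, so A slips over B and the interface friction becomes kinetic: f₁ = μ_k N₁ = 0.27×843.7 = 228 N.
B experiences an equal 228 N forward from A (third law). B is in equilibrium, so the floor supplies f₂ = 228 N of static friction (limit μ_s(m_A+m_B)g = 694.5 N, not exceeded).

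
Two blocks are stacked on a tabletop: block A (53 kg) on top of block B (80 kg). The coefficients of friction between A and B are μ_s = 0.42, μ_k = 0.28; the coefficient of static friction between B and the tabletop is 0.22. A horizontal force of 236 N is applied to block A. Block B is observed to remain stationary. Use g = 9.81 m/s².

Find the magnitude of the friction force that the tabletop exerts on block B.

The normal force B exerts on A is simply A's weight, N₁ = 519.9 N.
So the A–B interface can sustain at most μ_s N₁ = 218.4 N of static friction.
P = 236 N exceeds that limit, so A slips over B and the interface friction becomes kinetic: f₁ = μ_k N₁ = 0.28×519.9 = 146 N.
B experiences an equal 146 N forward from A (third law). B is in equilibrium, so the floor supplies f₂ = 146 N of static friction (limit μ_s(m_A+m_B)g = 287 N, not exceeded).

f ≈ 146 N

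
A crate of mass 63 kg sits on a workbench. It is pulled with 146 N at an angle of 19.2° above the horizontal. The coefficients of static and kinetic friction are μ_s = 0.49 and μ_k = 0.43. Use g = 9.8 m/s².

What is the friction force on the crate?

N = m g − P sin α = 617.4 − 146×sin 19.2° = 569.4 N.
The horizontal driving force is P cos α = 137.9 N, so equilibrium needs friction f = 137.9 N.
μ_s N = 0.49 × 569.4 = 279 N.
137.9 ≤ 279 N → static; friction equals the required 138 N.

f ≈ 138 N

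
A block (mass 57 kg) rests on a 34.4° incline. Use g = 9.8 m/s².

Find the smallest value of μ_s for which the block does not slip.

At the slip threshold m g sin θ = μ_s m g cos θ, so μ_s,min = tan θ.
μ_s,min = tan 34.4° = 0.685.

μ_s,min ≈ 0.685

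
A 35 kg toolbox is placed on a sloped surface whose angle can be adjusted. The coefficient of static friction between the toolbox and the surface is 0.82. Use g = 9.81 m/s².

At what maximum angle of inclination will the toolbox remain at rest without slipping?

At the slip threshold, m g sin θ = μ_s · m g cos θ, so tan θ = μ_s.
θ_max = arctan(0.82) = 39.4°.

θ_max ≈ 39.4°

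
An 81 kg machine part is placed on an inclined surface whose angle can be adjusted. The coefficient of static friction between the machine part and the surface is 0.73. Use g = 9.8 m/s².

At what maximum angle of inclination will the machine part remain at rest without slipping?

θ_max ≈ 36.1°

At the slip threshold, m g sin θ = μ_s · m g cos θ, so tan θ = μ_s.
θ_max = arctan(0.73) = 36.1°.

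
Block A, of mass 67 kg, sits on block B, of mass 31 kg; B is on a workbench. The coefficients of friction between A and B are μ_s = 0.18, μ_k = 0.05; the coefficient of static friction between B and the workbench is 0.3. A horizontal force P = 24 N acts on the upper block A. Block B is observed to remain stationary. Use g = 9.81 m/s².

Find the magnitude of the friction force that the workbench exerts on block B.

Normal force at the A–B interface: N₁ = m_A g = 657.3 N.
Maximum static friction on A from B: μ_s N₁ = 0.18×657.3 = 118.3 N.
P = 24 N is within that limit, so A and B move together (both at rest); the A–B friction is simply f₁ = P = 24 N.
By Newton's third law B feels 24 N forward from A. With B stationary, the floor's static friction on B balances it: f₂ = 24 N (well within μ_s(m_A+m_B)g = 288.4 N).

f ≈ 24 N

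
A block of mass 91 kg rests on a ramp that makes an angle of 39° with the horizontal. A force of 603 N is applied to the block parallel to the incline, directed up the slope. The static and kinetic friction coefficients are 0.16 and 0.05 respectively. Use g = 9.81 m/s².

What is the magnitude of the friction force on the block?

f ≈ 41.2 N (down the incline)

Perpendicular to the surface, N = m g cos θ = 91·9.81·cos 39° = 693.8 N.
The friction needed for equilibrium is m g sin θ − P = 561.8 − 603 = -41.2 N, measured positive up-slope.
The static-friction ceiling is μ_s N = 0.16 × 693.8 = 111 N.
Since |-41.2| ≤ 111 N, no slip — friction simply equals what equilibrium demands.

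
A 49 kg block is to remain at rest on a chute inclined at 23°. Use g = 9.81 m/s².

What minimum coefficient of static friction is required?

μ_s,min ≈ 0.424

At the slip threshold m g sin θ = μ_s m g cos θ, so μ_s,min = tan θ.
μ_s,min = tan 23° = 0.424.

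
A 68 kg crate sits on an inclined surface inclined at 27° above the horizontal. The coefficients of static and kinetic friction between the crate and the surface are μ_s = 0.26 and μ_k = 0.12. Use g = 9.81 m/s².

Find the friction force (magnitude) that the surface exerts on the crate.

The normal reaction is N = m g cos θ = 594.4 N.
Along the slope the weight component is m g sin θ = 302.8 N; friction must supply exactly this, acting up-slope.
Maximum static friction available: μ_s N = 0.26 × 594.4 = 154.5 N.
Since |302.8| > 154.5 N, static friction cannot hold it; the crate slides down the incline and kinetic friction applies: f = μ_k N = 0.12 × 594.4 = 71.3 N.

f ≈ 71.3 N (up the incline)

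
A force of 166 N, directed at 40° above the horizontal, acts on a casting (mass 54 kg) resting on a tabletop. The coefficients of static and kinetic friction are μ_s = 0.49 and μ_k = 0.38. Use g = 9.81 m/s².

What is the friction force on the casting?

f ≈ 127 N

Vertical equilibrium gives N = m g − P sin α = 423 N.
For equilibrium, f = P cos α = 166×cos 40° = 127.2 N.
The static-friction limit is μ_s N = 207.3 N.
127.2 ≤ 207.3 N → static; friction equals the required 127 N.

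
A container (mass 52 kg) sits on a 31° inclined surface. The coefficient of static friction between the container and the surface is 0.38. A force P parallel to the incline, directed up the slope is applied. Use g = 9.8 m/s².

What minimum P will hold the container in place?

P_min ≈ 96.5 N

The container tends to slide down (tan θ > μ_s), so at the point of impending slip friction acts up-slope at its limit: f = μ_s N.
P is parallel to the surface, so N = m g cos θ = 437 N.
Along the incline: P + μ_s N = m g sin θ, so P = 262 − 0.38×437 = 96.5 N.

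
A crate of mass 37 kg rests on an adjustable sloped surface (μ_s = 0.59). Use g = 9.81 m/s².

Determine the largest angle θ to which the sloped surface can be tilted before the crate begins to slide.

θ_max ≈ 30.5°

At the slip threshold, m g sin θ = μ_s · m g cos θ, so tan θ = μ_s.
θ_max = arctan(0.59) = 30.5°.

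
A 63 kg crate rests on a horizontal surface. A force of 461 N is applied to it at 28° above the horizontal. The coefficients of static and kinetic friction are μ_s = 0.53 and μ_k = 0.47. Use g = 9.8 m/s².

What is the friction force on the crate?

Vertical equilibrium gives N = m g − P sin α = 401 N.
For equilibrium, f = P cos α = 461×cos 28° = 407 N.
μ_s N = 0.53 × 401 = 212.5 N.
The required friction exceeds μ_s N, so the crate moves and f = μ_k N = 188 N.

f ≈ 188 N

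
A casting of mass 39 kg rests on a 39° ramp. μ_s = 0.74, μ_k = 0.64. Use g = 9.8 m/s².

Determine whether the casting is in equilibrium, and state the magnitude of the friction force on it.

f ≈ 190 N

N = m g cos θ = 297 N.
Down-slope weight component: m g sin θ = 241 N.
μ_s N = 220 N.
241 > 220 N, so it slides; kinetic friction f = μ_k N = 0.64×297 = 190 N.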